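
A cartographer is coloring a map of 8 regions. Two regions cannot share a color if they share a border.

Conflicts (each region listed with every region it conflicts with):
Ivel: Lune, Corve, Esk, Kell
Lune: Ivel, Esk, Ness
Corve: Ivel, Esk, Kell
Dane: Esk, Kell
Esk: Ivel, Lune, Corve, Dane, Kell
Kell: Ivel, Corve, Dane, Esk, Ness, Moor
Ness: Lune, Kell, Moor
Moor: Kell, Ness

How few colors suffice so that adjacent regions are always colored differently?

Ivel, Corve, Esk, Kell all conflict with each other, so at least 4 colors are needed.
One proper 4-coloring: Ivel=3, Lune=1, Corve=4, Dane=3, Esk=2, Kell=1, Ness=2, Moor=3. No two conflicting regions share a color.

4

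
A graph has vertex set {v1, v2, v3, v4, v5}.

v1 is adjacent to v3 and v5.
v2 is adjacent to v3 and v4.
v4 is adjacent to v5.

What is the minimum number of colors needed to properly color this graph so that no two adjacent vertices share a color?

3

The cycle v1-v5-v4-v2-v3-v1 has odd length 5, so it cannot be 2-colored; at least 3 colors are needed.
One proper 3-coloring: v1=green, v2=blue, v3=red, v4=red, v5=blue. Each edge has distinct colors on its endpoints.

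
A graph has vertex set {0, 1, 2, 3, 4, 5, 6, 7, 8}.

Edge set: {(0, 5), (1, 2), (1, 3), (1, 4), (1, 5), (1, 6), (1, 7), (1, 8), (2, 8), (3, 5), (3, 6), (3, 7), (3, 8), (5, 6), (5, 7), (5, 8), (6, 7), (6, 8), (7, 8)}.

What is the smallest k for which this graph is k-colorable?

1, 3, 5, 6, 7, 8 are mutually adjacent (a clique of size 6), so at least 6 colors are needed.
6 colors suffice: color red → {0, 1}; color blue → {4, 8}; color green → {2, 5}; color yellow → {7}; color purple → {6}; color orange → {3}. Each edge has distinct colors on its endpoints.

6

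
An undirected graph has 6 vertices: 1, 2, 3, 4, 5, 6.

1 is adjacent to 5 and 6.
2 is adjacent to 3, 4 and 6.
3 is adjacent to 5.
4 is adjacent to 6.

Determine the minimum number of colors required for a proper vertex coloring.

2, 4, 6 are pairwise adjacent, so at least 3 colors are needed.
3 colors suffice: color red → {3, 6}; color blue → {1, 2}; color green → {4, 5}. Every edge joins two different colors.

3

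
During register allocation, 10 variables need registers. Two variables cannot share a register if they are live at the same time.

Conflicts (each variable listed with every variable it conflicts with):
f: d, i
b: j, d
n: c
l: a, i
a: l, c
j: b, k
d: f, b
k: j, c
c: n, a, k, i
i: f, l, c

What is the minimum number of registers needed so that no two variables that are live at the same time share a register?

The cycle d-f-i-c-k-j-b-d has odd length 7, so it cannot be 2-colored; at least 3 registers are needed.
3 registers suffice: register 1 → {f, b, l, c}; register 2 → {n, a, d, k, i}; register 3 → {j}. Each listed conflict is separated.

3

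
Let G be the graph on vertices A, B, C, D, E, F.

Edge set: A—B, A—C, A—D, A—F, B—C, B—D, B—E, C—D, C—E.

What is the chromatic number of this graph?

A, B, C, D are mutually adjacent (a clique of size 4), so at least 4 colors are needed.
4 colors suffice: color 1 → {A, E}; color 2 → {C, F}; color 3 → {B}; color 4 → {D}. Each edge has distinct colors on its endpoints.

4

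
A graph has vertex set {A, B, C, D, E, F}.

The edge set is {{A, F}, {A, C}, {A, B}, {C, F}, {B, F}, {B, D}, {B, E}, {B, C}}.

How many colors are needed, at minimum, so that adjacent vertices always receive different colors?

4

A, B, C, F are mutually adjacent (a clique of size 4), so at least 4 colors are needed.
4 colors suffice: A=2, B=1, C=3, D=2, E=2, F=4. Each edge has distinct colors on its endpoints.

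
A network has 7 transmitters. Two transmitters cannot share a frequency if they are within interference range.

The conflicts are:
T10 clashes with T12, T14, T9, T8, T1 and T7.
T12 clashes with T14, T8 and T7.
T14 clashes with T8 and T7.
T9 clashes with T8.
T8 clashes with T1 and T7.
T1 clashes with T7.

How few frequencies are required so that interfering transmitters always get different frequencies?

T10, T12, T14, T8, T7 are mutually in conflict, so at least 5 frequencies are needed.
5 frequencies suffice: frequency 1 → {T10}; frequency 2 → {T8}; frequency 3 → {T9, T7}; frequency 4 → {T14, T1}; frequency 5 → {T12}. No two conflicting transmitters share a frequency.

5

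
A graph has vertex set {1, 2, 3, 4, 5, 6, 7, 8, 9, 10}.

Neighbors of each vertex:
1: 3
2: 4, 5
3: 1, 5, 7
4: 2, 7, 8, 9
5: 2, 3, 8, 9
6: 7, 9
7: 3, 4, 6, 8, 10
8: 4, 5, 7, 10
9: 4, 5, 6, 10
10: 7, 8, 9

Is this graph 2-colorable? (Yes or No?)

4, 7, 8 form a triangle, so at least 3 colors are needed.
So 2 colors are not enough.

No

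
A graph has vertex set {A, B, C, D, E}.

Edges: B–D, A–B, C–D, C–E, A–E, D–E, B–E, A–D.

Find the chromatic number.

4

A, B, D, E are mutually adjacent (a clique of size 4), so at least 4 colors are needed.
4 colors suffice: color 1 → {E}; color 2 → {D}; color 3 → {B, C}; color 4 → {A}. No two adjacent vertices share a color.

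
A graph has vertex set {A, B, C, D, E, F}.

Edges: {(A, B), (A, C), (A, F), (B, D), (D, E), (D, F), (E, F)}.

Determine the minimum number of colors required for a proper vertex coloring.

D, E, F are mutually adjacent, so at least 3 colors are needed.
A valid assignment using 3 colors: A=1, B=2, C=2, D=1, E=3, F=2. Each edge has distinct colors on its endpoints.

3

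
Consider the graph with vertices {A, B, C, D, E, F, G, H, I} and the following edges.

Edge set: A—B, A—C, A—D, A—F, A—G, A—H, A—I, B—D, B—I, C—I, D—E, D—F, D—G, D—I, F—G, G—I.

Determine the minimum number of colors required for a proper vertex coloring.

4

A, D, G, I form a clique, so at least 4 colors are needed.
4 colors suffice: color 1 → {A, E}; color 2 → {C, D, H}; color 3 → {F, I}; color 4 → {B, G}. Each edge has distinct colors on its endpoints.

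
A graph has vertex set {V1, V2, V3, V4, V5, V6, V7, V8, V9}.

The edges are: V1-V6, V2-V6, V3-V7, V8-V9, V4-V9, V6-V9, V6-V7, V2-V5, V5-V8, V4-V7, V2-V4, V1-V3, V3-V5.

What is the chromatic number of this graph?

The cycle V2-V4-V7-V3-V5-V2 has odd length 5, so it cannot be 2-colored; at least 3 colors are needed.
3 colors suffice: color 1 → {V4, V5, V6}; color 2 → {V1, V2, V7, V9}; color 3 → {V3, V8}. No two adjacent vertices share a color.

3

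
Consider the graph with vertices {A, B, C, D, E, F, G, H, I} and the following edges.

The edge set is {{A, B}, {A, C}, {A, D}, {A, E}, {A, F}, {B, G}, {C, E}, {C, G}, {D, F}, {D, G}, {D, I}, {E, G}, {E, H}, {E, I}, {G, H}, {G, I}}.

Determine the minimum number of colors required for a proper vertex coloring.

3

E, G, H are pairwise adjacent, so at least 3 colors are needed.
3 colors suffice: color 1 → {A, G}; color 2 → {B, D, E}; color 3 → {C, F, H, I}. Every edge joins two different colors.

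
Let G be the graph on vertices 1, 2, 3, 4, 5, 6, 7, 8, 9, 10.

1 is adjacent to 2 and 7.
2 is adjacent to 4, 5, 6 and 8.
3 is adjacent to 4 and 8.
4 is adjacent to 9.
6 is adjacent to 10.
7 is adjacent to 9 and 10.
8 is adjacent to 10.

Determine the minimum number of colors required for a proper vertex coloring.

The cycle 8-2-1-7-10-8 has odd length 5, so it cannot be 2-colored; at least 3 colors are needed.
One proper 3-coloring: 1=green, 2=red, 3=red, 4=blue, 5=blue, 6=blue, 7=blue, 8=blue, 9=red, 10=red. Each edge has distinct colors on its endpoints.

3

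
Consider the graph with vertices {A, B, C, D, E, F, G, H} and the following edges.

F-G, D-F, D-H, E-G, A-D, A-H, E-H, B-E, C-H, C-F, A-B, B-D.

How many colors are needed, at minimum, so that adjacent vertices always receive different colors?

3

A, B, D are pairwise adjacent, so at least 3 colors are needed.
3 colors suffice: color red → {C, D, E}; color blue → {B, F, H}; color green → {A, G}. Every edge joins two different colors.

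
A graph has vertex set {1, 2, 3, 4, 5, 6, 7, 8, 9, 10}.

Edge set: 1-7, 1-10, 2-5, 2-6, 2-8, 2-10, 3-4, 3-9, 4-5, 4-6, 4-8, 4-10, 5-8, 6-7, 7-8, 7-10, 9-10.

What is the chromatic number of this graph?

1, 7, 10 form a triangle, so at least 3 colors are needed.
3 colors suffice: color red → {3, 6, 8, 10}; color blue → {2, 4, 7, 9}; color green → {1, 5}. Each edge has distinct colors on its endpoints.

3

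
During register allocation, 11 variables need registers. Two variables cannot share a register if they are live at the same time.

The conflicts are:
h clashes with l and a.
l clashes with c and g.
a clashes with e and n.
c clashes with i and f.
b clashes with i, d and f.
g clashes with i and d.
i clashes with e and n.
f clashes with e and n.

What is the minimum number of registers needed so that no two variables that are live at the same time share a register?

g and i conflict, so at least 2 registers are needed.
2 registers suffice: register 1 → {l, a, i, d, f}; register 2 → {h, c, b, g, e, n}. No two conflicting variables share a register.

2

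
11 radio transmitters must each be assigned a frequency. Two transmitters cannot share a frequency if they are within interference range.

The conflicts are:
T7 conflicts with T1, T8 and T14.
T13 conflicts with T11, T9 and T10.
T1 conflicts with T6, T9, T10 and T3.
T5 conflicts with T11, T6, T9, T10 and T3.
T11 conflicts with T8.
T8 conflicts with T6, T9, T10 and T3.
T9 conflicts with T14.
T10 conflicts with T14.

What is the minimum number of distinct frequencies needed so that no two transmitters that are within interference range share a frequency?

T8 and T6 conflict, so at least 2 frequencies are needed.
2 frequencies suffice: T7=2, T13=1, T1=1, T5=1, T11=2, T8=1, T6=2, T9=2, T10=2, T14=1, T3=2. Every pair that conflicts lands in different frequencies.

2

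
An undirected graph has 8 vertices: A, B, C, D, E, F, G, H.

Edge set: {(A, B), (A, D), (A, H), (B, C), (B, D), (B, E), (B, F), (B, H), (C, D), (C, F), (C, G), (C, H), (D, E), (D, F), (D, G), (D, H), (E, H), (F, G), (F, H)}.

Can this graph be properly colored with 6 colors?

The chromatic number is 5. B, C, D, F, H form a clique, so at least 5 colors are needed.
A valid assignment using 5 colors: A=4, B=2, C=5, D=1, E=4, F=4, G=2, H=3.
Since 6 ≥ 5, a proper 6-coloring certainly exists.

Yes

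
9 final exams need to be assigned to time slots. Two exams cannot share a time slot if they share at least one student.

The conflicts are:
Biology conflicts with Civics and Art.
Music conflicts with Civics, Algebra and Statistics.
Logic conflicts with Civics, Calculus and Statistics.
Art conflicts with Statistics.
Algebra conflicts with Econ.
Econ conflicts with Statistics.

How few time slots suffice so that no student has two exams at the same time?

3

The cycle Civics-Logic-Statistics-Art-Biology-Civics has odd length 5, so it cannot be 2-colored; at least 3 time slots are needed.
3 time slots suffice: time slot 1 → {Civics, Algebra, Calculus, Statistics}; time slot 2 → {Biology, Music, Logic, Econ}; time slot 3 → {Art}. Each listed conflict is separated.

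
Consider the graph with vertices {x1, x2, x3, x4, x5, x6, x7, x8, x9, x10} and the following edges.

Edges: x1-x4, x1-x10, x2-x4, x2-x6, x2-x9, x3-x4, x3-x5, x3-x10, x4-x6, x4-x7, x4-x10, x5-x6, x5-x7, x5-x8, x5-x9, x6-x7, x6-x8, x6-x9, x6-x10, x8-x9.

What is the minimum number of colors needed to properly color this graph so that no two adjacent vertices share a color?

x5, x6, x8, x9 are mutually adjacent (a clique of size 4), so at least 4 colors are needed.
One proper 4-coloring: x1=1, x2=4, x3=1, x4=2, x5=2, x6=1, x7=3, x8=4, x9=3, x10=3. No two adjacent vertices share a color.

4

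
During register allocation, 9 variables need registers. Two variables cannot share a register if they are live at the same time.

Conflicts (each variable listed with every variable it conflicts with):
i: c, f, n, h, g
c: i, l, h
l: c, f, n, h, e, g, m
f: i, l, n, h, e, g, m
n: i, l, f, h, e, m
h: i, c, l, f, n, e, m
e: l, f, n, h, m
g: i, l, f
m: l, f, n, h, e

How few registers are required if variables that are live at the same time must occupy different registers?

l, f, n, h, e, m pairwise conflict, so at least 6 registers are needed.
6 registers suffice: register 1 → {c, f}; register 2 → {h, g}; register 3 → {i, l}; register 4 → {n}; register 5 → {e}; register 6 → {m}. Each listed conflict is separated.

6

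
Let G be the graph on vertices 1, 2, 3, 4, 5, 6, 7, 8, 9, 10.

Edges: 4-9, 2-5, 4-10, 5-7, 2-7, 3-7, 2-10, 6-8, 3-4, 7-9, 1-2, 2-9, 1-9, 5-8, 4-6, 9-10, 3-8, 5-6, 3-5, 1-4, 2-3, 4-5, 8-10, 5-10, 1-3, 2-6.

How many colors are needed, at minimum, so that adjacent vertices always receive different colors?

2, 3, 5, 7 are pairwise adjacent (a clique of size 4), so at least 4 colors are needed.
A valid assignment using 4 colors: 1=yellow, 2=blue, 3=green, 4=blue, 5=red, 6=green, 7=yellow, 8=blue, 9=red, 10=green. Each edge has distinct colors on its endpoints.

4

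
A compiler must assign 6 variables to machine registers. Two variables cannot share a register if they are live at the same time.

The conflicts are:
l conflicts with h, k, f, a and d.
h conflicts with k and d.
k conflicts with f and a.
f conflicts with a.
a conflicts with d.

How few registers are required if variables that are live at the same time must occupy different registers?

l, k, f, a all conflict with each other, so at least 4 registers are needed.
4 registers suffice: register 1 → {l}; register 2 → {k, d}; register 3 → {h, a}; register 4 → {f}. Each listed conflict is separated.

4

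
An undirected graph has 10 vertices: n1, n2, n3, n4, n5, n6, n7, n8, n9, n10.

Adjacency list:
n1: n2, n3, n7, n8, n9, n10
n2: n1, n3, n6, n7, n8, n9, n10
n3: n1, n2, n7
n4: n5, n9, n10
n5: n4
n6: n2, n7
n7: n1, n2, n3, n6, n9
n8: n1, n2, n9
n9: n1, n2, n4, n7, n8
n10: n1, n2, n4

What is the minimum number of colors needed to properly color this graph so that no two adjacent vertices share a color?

n1, n2, n8, n9 are mutually adjacent (a clique of size 4), so at least 4 colors are needed.
4 colors suffice: color red → {n2, n4}; color blue → {n1, n5, n6}; color green → {n7, n8, n10}; color yellow → {n3, n9}. Every edge joins two different colors.

4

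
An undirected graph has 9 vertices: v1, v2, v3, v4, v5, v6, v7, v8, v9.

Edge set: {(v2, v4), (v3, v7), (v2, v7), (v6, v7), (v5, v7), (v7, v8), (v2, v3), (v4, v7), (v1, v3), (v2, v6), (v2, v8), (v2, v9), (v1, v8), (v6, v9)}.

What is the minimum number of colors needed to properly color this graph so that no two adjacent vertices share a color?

3

v2, v4, v7 form a triangle, so at least 3 colors are needed.
3 colors suffice: color 1 → {v1, v2, v5}; color 2 → {v7, v9}; color 3 → {v3, v4, v6, v8}. Each edge has distinct colors on its endpoints.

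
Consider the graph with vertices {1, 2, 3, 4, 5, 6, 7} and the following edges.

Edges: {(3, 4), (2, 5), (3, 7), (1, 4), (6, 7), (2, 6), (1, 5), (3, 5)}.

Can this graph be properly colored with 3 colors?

Yes

The chromatic number is 3. The cycle 6-7-3-5-2-6 has odd length 5, so it cannot be 2-colored; at least 3 colors are needed.
A valid assignment using 3 colors: 1=a, 2=c, 3=a, 4=b, 5=b, 6=a, 7=b.
That is already a proper 3-coloring.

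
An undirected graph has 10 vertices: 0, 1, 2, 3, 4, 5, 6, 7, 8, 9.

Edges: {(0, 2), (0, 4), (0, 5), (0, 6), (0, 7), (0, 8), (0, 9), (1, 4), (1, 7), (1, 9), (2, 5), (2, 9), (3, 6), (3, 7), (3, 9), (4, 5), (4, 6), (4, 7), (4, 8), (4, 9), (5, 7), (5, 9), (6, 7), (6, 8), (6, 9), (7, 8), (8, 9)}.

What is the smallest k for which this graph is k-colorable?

0, 4, 6, 8, 9 form a clique, so at least 5 colors are needed.
5 colors suffice: color a → {7, 9}; color b → {0, 1, 3}; color c → {2, 4}; color d → {5, 6}; color e → {8}. No two adjacent vertices share a color.

5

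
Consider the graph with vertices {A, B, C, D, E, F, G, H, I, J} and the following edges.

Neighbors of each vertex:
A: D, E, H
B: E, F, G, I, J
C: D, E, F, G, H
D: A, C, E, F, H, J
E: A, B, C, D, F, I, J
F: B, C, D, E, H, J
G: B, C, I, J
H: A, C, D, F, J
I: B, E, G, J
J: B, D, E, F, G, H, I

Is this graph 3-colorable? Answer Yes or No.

No

C, D, E, F form a clique, so at least 4 colors are needed.
So 3 colors are not enough.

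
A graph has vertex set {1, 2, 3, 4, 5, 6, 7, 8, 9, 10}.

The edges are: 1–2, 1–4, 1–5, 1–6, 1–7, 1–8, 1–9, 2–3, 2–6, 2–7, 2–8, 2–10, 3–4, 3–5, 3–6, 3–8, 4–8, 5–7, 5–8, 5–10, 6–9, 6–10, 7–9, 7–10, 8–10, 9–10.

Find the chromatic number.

3

1, 2, 6 form a triangle, so at least 3 colors are needed.
3 colors suffice: color red → {1, 3, 10}; color blue → {6, 7, 8}; color green → {2, 4, 5, 9}. Each edge has distinct colors on its endpoints.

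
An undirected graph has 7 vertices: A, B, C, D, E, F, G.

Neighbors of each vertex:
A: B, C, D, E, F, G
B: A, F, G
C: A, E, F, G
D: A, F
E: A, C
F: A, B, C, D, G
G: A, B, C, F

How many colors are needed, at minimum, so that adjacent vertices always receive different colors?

A, C, F, G are mutually adjacent (a clique of size 4), so at least 4 colors are needed.
4 colors suffice: color red → {A}; color blue → {E, F}; color green → {D, G}; color yellow → {B, C}. Every edge joins two different colors.

4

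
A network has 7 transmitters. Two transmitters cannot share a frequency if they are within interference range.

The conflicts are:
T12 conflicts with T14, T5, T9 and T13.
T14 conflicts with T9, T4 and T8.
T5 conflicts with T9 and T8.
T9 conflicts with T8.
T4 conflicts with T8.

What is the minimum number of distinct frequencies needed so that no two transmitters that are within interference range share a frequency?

3

T14, T4, T8 all conflict with each other, so at least 3 frequencies are needed.
3 frequencies suffice: frequency 1 → {T14, T5, T13}; frequency 2 → {T12, T8}; frequency 3 → {T9, T4}. Every pair that conflicts lands in different frequencies.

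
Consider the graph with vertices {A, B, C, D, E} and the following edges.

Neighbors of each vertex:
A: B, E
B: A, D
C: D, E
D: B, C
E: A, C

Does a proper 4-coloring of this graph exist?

The chromatic number is 3. The cycle E-A-B-D-C-E has odd length 5, so it cannot be 2-colored; at least 3 colors are needed.
3 colors suffice: A=blue, B=red, C=blue, D=green, E=red.
Since 4 ≥ 3, a proper 4-coloring certainly exists.

Yes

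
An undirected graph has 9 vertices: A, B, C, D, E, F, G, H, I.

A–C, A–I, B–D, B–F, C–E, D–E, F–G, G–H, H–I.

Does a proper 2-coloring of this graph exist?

The cycle H-I-A-C-E-D-B-F-G-H has odd length 9, so it cannot be 2-colored; at least 3 colors are needed.
So 2 colors are not enough.

No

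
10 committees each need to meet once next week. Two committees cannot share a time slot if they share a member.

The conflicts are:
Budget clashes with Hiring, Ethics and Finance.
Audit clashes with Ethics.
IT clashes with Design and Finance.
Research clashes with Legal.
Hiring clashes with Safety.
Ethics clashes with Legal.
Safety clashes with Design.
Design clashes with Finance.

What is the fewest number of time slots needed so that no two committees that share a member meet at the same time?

IT, Design, Finance all conflict with each other, so at least 3 time slots are needed.
3 time slots suffice: time slot 1 → {Research, Hiring, Ethics, Design}; time slot 2 → {Audit, Safety, Legal, Finance}; time slot 3 → {Budget, IT}. Every pair that conflicts lands in different time slots.

3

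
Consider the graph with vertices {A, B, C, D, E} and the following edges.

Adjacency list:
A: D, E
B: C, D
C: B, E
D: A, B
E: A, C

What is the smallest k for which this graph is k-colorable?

3

The cycle C-E-A-D-B-C has odd length 5, so it cannot be 2-colored; at least 3 colors are needed.
3 colors suffice: color 1 → {A, C}; color 2 → {D, E}; color 3 → {B}. No two adjacent vertices share a color.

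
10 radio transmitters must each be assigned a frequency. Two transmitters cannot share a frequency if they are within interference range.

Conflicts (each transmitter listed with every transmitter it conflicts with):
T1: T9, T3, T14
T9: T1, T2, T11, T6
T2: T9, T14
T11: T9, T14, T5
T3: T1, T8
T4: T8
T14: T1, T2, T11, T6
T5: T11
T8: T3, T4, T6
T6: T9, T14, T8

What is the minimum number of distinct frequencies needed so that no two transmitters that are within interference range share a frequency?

3

The cycle T8-T6-T9-T1-T3-T8 has odd length 5, so it cannot be 2-colored; at least 3 frequencies are needed.
Using 3 frequencies: T1=2, T9=1, T2=2, T11=2, T3=3, T4=2, T14=1, T5=1, T8=1, T6=2. Every pair that conflicts lands in different frequencies.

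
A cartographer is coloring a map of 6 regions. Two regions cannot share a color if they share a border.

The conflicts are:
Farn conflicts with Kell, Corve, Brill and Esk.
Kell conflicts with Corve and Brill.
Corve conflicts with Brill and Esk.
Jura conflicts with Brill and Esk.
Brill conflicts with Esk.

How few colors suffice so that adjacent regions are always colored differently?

4

Farn, Corve, Brill, Esk pairwise conflict, so at least 4 colors are needed.
A valid assignment using 4 colors: Farn=4, Kell=3, Corve=2, Jura=2, Brill=1, Esk=3. Each listed conflict is separated.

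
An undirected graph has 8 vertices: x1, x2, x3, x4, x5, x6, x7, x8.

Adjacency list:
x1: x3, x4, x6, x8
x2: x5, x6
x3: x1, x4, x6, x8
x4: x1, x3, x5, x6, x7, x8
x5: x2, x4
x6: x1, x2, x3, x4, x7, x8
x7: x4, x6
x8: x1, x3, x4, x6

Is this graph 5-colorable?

The chromatic number is 5. x1, x3, x4, x6, x8 are mutually adjacent (a clique of size 5), so at least 5 colors are needed.
A valid assignment using 5 colors: x1=4, x2=2, x3=3, x4=2, x5=1, x6=1, x7=3, x8=5.
That is already a proper 5-coloring.

Yes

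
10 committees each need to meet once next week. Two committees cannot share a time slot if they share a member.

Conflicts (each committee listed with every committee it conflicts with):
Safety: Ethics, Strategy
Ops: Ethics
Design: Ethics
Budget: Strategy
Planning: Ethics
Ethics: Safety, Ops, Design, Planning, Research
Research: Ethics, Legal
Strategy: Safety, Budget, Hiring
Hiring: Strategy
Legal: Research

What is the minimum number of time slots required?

Safety and Strategy conflict, so at least 2 time slots are needed.
2 time slots suffice: time slot 1 → {Ethics, Strategy, Legal}; time slot 2 → {Safety, Ops, Design, Budget, Planning, Research, Hiring}. No two conflicting committees share a time slot.

2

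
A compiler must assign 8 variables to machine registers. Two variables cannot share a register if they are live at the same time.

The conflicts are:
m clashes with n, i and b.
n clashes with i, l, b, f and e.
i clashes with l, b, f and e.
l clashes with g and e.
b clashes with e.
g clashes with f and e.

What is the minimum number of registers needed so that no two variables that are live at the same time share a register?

m, n, i, b pairwise conflict, so at least 4 registers are needed.
4 registers suffice: register 1 → {n, g}; register 2 → {i}; register 3 → {m, f, e}; register 4 → {l, b}. No two conflicting variables share a register.

4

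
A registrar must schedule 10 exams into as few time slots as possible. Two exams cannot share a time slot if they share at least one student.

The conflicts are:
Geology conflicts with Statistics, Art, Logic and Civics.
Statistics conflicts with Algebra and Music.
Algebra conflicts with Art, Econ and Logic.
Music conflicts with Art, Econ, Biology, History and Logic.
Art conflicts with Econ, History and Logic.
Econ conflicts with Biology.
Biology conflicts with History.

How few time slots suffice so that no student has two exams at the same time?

3

Music, Art, History are mutually in conflict, so at least 3 time slots are needed.
3 time slots suffice: Geology=1, Statistics=2, Algebra=1, Music=1, Art=2, Econ=3, Biology=2, History=3, Logic=3, Civics=2. No two conflicting exams share a time slot.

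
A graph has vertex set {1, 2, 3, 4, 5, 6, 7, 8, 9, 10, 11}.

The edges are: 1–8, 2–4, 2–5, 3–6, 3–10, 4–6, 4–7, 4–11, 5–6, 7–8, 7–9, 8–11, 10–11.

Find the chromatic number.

The cycle 3-6-4-11-10-3 has odd length 5, so it cannot be 2-colored; at least 3 colors are needed.
One proper 3-coloring: 1=blue, 2=blue, 3=green, 4=red, 5=red, 6=blue, 7=blue, 8=red, 9=red, 10=red, 11=blue. Every edge joins two different colors.

3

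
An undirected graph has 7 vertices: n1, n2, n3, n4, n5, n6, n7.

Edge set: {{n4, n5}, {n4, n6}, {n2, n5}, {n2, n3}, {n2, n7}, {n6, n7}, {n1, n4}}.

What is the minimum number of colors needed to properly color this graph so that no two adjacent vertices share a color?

The cycle n5-n2-n7-n6-n4-n5 has odd length 5, so it cannot be 2-colored; at least 3 colors are needed.
3 colors suffice: color 1 → {n2, n4}; color 2 → {n1, n3, n5, n7}; color 3 → {n6}. No two adjacent vertices share a color.

3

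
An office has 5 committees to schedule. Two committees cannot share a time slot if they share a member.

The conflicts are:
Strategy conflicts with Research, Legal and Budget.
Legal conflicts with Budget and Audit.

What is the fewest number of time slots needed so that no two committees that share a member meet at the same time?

3

Strategy, Legal, Budget all conflict with each other, so at least 3 time slots are needed.
3 time slots suffice: time slot 1 → {Research, Legal}; time slot 2 → {Strategy, Audit}; time slot 3 → {Budget}. Every pair that conflicts lands in different time slots.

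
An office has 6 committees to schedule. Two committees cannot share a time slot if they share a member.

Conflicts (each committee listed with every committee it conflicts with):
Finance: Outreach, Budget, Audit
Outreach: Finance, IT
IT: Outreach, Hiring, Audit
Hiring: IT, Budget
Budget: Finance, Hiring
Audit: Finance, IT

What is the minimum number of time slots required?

3

The cycle Budget-Finance-Outreach-IT-Hiring-Budget has odd length 5, so it cannot be 2-colored; at least 3 time slots are needed.
3 time slots suffice: Finance=1, Outreach=2, IT=1, Hiring=2, Budget=3, Audit=2. No two conflicting committees share a time slot.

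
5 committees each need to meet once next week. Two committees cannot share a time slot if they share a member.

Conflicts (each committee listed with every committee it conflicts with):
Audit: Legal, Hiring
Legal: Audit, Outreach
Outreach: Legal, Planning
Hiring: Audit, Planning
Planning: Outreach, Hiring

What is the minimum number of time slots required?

The cycle Outreach-Planning-Hiring-Audit-Legal-Outreach has odd length 5, so it cannot be 2-colored; at least 3 time slots are needed.
Using 3 time slots: Audit=2, Legal=1, Outreach=3, Hiring=1, Planning=2. Each listed conflict is separated.

3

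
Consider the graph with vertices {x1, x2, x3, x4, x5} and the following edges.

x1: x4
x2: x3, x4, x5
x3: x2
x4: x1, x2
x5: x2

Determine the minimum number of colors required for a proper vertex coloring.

2

x2 and x5 are adjacent, so at least 2 colors are needed.
2 colors suffice: x1=1, x2=1, x3=2, x4=2, x5=2. Every edge joins two different colors.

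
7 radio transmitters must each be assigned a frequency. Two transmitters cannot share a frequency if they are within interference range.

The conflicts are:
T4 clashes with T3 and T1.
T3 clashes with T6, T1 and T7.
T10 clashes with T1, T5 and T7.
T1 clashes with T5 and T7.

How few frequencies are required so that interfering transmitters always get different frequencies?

3

T4, T3, T1 are mutually in conflict, so at least 3 frequencies are needed.
3 frequencies suffice: frequency 1 → {T6, T1}; frequency 2 → {T3, T10}; frequency 3 → {T4, T5, T7}. Every pair that conflicts lands in different frequencies.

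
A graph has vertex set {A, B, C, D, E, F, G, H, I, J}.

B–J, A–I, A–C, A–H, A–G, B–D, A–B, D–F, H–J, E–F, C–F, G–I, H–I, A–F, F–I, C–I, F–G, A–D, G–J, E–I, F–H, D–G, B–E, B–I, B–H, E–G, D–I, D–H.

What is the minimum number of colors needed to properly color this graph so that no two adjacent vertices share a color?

5

A, D, F, G, I are pairwise adjacent (a clique of size 5), so at least 5 colors are needed.
5 colors suffice: A=2, B=3, C=4, D=5, E=2, F=3, G=4, H=4, I=1, J=1. No two adjacent vertices share a color.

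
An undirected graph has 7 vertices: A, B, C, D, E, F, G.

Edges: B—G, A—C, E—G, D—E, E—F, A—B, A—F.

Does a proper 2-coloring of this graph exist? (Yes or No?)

The cycle A-F-E-G-B-A has odd length 5, so it cannot be 2-colored; at least 3 colors are needed.
So 2 colors are not enough.

No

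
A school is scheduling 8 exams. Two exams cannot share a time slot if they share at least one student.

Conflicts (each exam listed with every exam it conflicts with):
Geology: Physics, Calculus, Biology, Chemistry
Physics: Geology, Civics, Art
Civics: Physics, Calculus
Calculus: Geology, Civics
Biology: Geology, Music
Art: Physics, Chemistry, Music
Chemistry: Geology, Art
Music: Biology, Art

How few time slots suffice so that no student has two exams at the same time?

3

The cycle Physics-Geology-Biology-Music-Art-Physics has odd length 5, so it cannot be 2-colored; at least 3 time slots are needed.
A valid assignment using 3 time slots: Geology=1, Physics=2, Civics=1, Calculus=2, Biology=2, Art=1, Chemistry=2, Music=3. Every pair that conflicts lands in different time slots.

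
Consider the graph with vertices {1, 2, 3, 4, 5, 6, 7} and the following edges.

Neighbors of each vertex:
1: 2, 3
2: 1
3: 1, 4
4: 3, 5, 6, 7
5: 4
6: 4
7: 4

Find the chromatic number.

4 and 7 are adjacent, so at least 2 colors are needed.
2 colors suffice: color red → {1, 4}; color blue → {2, 3, 5, 6, 7}. Every edge joins two different colors.

2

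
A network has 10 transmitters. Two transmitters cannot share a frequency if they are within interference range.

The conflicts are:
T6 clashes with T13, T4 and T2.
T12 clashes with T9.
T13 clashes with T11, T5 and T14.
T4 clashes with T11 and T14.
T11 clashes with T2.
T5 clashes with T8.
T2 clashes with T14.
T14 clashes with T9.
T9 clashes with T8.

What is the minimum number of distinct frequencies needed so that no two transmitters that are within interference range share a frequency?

The cycle T5-T8-T9-T14-T13-T5 has odd length 5, so it cannot be 2-colored; at least 3 frequencies are needed.
3 frequencies suffice: T6=1, T12=1, T13=2, T4=2, T11=1, T5=3, T2=2, T14=1, T9=2, T8=1. Each listed conflict is separated.

3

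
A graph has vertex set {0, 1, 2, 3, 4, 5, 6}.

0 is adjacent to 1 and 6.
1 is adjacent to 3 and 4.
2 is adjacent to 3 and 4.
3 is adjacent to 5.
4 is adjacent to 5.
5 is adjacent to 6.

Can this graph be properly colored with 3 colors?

Yes

The chromatic number is 3. The cycle 1-3-5-6-0-1 has odd length 5, so it cannot be 2-colored; at least 3 colors are needed.
A valid assignment using 3 colors: 0=green, 1=red, 2=red, 3=blue, 4=blue, 5=red, 6=blue.
That is already a proper 3-coloring.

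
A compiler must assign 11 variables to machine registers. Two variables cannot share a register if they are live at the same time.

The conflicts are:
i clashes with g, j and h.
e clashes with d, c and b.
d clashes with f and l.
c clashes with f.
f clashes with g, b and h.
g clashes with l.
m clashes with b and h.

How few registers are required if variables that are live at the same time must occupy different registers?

d and f conflict, so at least 2 registers are needed.
Using 2 registers: i=1, e=1, d=2, c=2, f=1, g=2, m=1, j=2, b=2, h=2, l=1. Each listed conflict is separated.

2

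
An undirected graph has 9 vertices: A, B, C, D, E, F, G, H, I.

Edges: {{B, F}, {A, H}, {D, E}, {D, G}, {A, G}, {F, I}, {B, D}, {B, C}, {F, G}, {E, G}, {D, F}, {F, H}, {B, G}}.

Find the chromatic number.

4

B, D, F, G form a clique, so at least 4 colors are needed.
4 colors suffice: color red → {A, C, E, F}; color blue → {G, H, I}; color green → {B}; color yellow → {D}. Every edge joins two different colors.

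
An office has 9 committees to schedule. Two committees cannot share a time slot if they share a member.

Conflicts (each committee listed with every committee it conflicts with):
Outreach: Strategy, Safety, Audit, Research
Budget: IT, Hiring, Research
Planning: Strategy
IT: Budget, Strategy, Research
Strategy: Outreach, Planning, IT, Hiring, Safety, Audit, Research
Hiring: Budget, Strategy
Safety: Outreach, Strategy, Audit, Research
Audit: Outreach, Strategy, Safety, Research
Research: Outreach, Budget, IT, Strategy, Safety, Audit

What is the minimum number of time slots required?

Outreach, Strategy, Safety, Audit, Research pairwise conflict, so at least 5 time slots are needed.
Using 5 time slots: Outreach=4, Budget=1, Planning=2, IT=3, Strategy=1, Hiring=2, Safety=5, Audit=3, Research=2. No two conflicting committees share a time slot.

5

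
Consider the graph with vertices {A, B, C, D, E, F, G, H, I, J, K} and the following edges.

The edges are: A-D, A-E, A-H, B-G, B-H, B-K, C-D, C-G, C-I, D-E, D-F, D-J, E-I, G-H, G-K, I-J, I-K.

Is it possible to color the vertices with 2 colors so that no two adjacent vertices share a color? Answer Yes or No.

A, D, E are mutually adjacent, so at least 3 colors are needed.
So 2 colors are not enough.

No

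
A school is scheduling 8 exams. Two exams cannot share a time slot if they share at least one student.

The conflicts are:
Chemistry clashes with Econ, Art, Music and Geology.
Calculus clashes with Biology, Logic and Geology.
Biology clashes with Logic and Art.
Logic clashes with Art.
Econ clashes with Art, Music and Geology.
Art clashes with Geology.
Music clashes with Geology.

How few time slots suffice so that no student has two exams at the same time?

4

Chemistry, Econ, Art, Geology are mutually in conflict, so at least 4 time slots are needed.
Using 4 time slots: Chemistry=3, Calculus=1, Biology=3, Logic=2, Econ=4, Art=1, Music=1, Geology=2. Every pair that conflicts lands in different time slots.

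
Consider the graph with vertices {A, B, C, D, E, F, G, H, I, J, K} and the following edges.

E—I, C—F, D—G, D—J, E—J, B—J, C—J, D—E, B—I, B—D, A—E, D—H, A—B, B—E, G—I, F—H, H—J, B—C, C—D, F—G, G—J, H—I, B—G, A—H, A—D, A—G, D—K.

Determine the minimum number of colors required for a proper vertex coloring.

4

B, C, D, J are mutually adjacent (a clique of size 4), so at least 4 colors are needed.
4 colors suffice: color 1 → {D, F, I}; color 2 → {B, H, K}; color 3 → {C, E, G}; color 4 → {A, J}. No two adjacent vertices share a color.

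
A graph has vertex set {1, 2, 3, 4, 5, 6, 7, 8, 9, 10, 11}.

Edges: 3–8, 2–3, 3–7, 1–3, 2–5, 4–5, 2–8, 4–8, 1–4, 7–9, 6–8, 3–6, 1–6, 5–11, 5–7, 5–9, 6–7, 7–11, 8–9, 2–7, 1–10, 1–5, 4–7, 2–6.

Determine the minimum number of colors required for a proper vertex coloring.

2, 3, 6, 8 are mutually adjacent (a clique of size 4), so at least 4 colors are needed.
4 colors suffice: color red → {1, 7, 8}; color blue → {3, 5, 10}; color green → {2, 4, 9, 11}; color yellow → {6}. No two adjacent vertices share a color.

4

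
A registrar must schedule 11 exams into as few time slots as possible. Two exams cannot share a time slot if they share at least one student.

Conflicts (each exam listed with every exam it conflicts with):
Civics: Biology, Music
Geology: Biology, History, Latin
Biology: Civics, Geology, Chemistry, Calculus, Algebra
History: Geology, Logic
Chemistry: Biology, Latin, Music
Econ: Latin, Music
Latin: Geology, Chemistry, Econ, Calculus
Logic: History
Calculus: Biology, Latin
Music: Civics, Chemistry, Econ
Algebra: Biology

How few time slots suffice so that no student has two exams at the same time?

2

Civics and Music conflict, so at least 2 time slots are needed.
2 time slots suffice: time slot 1 → {Biology, History, Latin, Music}; time slot 2 → {Civics, Geology, Chemistry, Econ, Logic, Calculus, Algebra}. Every pair that conflicts lands in different time slots.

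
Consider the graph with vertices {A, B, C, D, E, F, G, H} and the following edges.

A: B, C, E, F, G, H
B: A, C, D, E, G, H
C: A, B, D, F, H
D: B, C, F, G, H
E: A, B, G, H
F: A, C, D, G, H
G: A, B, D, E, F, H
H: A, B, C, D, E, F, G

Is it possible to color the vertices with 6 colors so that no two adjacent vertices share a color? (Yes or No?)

The chromatic number is 5. A, B, E, G, H are mutually adjacent (a clique of size 5), so at least 5 colors are needed.
5 colors suffice: color 1 → {H}; color 2 → {C, G}; color 3 → {B, F}; color 4 → {A, D}; color 5 → {E}.
Since 6 ≥ 5, a proper 6-coloring certainly exists.

Yes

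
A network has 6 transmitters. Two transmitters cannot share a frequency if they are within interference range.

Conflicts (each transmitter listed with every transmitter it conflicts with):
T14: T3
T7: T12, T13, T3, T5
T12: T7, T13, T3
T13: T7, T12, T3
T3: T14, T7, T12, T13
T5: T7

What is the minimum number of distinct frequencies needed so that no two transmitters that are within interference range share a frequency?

T7, T12, T13, T3 all conflict with each other, so at least 4 frequencies are needed.
Using 4 frequencies: T14=2, T7=2, T12=3, T13=4, T3=1, T5=1. Every pair that conflicts lands in different frequencies.

4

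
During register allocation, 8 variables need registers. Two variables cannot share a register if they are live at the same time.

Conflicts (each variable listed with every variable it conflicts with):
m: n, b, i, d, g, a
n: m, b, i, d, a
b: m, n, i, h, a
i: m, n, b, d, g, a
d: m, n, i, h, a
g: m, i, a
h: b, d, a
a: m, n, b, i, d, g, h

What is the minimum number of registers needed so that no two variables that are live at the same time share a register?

5

m, n, i, d, a pairwise conflict, so at least 5 registers are needed.
5 registers suffice: register 1 → {a}; register 2 → {m, h}; register 3 → {i}; register 4 → {b, d, g}; register 5 → {n}. Each listed conflict is separated.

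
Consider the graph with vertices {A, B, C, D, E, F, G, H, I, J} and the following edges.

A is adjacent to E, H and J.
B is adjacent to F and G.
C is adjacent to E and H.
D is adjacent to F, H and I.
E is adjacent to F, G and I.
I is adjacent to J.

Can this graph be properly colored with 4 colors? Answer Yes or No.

Yes

The chromatic number is 3. The cycle J-A-H-D-I-J has odd length 5, so it cannot be 2-colored; at least 3 colors are needed.
3 colors suffice: color red → {B, E, H, J}; color blue → {A, C, F, G, I}; color green → {D}.
Since 4 ≥ 3, a proper 4-coloring certainly exists.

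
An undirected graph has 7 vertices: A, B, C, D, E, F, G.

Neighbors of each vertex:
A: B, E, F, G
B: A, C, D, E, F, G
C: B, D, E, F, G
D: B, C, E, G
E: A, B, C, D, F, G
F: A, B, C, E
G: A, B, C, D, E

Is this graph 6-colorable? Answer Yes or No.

Yes

The chromatic number is 5. B, C, D, E, G are mutually adjacent (a clique of size 5), so at least 5 colors are needed.
5 colors suffice: A=4, B=1, C=4, D=5, E=2, F=3, G=3.
Since 6 ≥ 5, a proper 6-coloring certainly exists.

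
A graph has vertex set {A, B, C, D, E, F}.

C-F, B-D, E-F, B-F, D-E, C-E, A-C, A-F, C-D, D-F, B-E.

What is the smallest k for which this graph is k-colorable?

B, D, E, F are mutually adjacent (a clique of size 4), so at least 4 colors are needed.
One proper 4-coloring: A=2, B=4, C=4, D=2, E=3, F=1. Each edge has distinct colors on its endpoints.

4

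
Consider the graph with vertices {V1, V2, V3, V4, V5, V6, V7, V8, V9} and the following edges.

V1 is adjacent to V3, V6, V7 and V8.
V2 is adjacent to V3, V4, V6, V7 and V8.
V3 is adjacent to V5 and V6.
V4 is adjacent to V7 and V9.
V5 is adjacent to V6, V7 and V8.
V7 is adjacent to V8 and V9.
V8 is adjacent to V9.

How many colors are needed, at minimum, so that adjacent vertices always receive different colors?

V7, V8, V9 are pairwise adjacent, so at least 3 colors are needed.
A valid assignment using 3 colors: V1=3, V2=3, V3=1, V4=2, V5=3, V6=2, V7=1, V8=2, V9=3. Each edge has distinct colors on its endpoints.

3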